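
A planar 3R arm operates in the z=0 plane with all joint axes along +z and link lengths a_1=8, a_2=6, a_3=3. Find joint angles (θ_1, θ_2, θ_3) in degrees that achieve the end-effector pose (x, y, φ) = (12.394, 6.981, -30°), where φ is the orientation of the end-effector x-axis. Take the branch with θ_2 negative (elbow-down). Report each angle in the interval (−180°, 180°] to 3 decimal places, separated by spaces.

wrist centre = target − a_3·(cos φ, sin φ) = (9.7959, 8.4810)
cos θ_2 = (167.8875−8²−6²)/(2·8·6) = 0.7072; θ_2 = -44.9956° (elbow-down)
β = atan2(8.4810,9.7959) = 40.8850°; ψ = atan2(-4.2423,12.2430) = -19.1117°
θ_1 = β − ψ = 59.9967°
θ_3 = φ − θ_1 − θ_2 = -45.0011° (wrapped to (-180°,180°])

59.997 -44.996 -45.001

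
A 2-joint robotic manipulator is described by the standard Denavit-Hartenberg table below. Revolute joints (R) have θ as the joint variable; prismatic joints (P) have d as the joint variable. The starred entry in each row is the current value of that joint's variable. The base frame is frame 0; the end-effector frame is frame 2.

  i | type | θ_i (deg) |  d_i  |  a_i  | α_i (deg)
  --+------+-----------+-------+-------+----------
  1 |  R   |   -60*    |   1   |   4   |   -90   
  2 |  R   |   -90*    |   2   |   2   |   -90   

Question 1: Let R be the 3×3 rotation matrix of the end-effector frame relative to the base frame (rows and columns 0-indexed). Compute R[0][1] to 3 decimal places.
End-effector y-axis (col 1 of R) = (-0.8660,-0.5000,-0.0000)
R[0][1] = -0.8660

-0.866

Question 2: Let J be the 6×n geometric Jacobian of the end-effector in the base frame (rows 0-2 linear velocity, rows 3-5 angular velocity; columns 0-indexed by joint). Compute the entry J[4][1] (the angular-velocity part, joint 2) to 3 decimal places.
0.500

axis z_1 = (0.8660,0.5000,0.0000); lever o_n−o_1 = (1.7321,1.0000,2.0000)
cross product → J_v[:, 1] = (1.0000,-1.7321,-0.0000)
J_ω[:, 1] = z_1
entry J[4][1] = 0.5000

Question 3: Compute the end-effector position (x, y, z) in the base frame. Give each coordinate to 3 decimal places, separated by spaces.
after link 1: o_1 = (2.0000, -3.4641, 1.0000)
after link 2: o_2 = (3.7321, -2.4641, 3.0000)

3.732 -2.464 3.000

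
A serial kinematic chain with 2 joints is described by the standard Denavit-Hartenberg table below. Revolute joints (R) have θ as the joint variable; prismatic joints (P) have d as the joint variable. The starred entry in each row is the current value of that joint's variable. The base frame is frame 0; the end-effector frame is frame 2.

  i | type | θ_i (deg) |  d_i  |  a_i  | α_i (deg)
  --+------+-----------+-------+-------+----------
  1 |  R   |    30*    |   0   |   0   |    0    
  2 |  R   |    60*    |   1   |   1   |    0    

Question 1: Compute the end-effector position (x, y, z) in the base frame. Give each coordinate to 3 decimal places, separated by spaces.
0.000 1.000 1.000

after link 1: o_1 = (0.0000, 0.0000, 0.0000)
after link 2: o_2 = (0.0000, 1.0000, 1.0000)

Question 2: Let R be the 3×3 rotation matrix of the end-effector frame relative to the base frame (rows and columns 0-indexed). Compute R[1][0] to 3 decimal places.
1.000

End-effector x-axis (col 0 of R) = (0.0000,1.0000,0.0000)
R[1][0] = 1.0000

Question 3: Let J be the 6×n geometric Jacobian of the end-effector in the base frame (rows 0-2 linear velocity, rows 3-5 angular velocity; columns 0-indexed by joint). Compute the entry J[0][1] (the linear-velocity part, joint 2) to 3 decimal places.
axis z_1 = (0.0000,0.0000,1.0000); lever o_n−o_1 = (0.0000,1.0000,1.0000)
cross product → J_v[:, 1] = (-1.0000,0.0000,0.0000)
J_ω[:, 1] = z_1
entry J[0][1] = -1.0000

-1.000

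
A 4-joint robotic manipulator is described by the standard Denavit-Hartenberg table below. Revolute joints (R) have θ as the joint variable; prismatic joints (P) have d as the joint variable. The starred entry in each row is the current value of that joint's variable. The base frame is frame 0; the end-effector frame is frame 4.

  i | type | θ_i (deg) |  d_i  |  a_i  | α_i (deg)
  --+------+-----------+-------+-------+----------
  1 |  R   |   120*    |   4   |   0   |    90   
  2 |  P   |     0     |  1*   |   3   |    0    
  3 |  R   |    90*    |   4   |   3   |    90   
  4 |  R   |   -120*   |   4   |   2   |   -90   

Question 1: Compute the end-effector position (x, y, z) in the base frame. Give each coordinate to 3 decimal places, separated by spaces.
after link 1: o_1 = (0.0000, 0.0000, 4.0000)
after link 2: o_2 = (-0.6340, 3.0981, 4.0000)
after link 3: o_3 = (2.8301, 5.0981, 7.0000)
after link 4: o_4 = (-0.6699, 7.6962, 6.0000)

-0.670 7.696 6.000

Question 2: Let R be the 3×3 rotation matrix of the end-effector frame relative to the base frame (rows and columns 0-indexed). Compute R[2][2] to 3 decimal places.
0.866

End-effector z-axis (col 2 of R) = (-0.4330,-0.2500,0.8660)
R[2][2] = 0.8660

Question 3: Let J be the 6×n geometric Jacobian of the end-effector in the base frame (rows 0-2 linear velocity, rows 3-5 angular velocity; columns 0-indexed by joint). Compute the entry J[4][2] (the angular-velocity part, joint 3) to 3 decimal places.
0.500

axis z_2 = (0.8660,0.5000,0.0000); lever o_n−o_2 = (-0.0359,4.5981,2.0000)
cross product → J_v[:, 2] = (1.0000,-1.7321,4.0000)
J_ω[:, 2] = z_2
entry J[4][2] = 0.5000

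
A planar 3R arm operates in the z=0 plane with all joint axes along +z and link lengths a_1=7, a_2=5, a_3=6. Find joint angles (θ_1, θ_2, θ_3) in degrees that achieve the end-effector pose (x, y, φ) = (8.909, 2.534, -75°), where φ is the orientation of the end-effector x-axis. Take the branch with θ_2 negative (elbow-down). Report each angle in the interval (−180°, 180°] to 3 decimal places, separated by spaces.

wrist centre = target − a_3·(cos φ, sin φ) = (7.3561, 8.3296)
cos θ_2 = (123.4935−7²−5²)/(2·7·5) = 0.7070; θ_2 = -45.0046° (elbow-down)
β = atan2(8.3296,7.3561) = 48.5513°; ψ = atan2(-3.5358,10.5352) = -18.5527°
θ_1 = β − ψ = 67.1040°
θ_3 = φ − θ_1 − θ_2 = -97.0993° (wrapped to (-180°,180°])

67.104 -45.005 -97.099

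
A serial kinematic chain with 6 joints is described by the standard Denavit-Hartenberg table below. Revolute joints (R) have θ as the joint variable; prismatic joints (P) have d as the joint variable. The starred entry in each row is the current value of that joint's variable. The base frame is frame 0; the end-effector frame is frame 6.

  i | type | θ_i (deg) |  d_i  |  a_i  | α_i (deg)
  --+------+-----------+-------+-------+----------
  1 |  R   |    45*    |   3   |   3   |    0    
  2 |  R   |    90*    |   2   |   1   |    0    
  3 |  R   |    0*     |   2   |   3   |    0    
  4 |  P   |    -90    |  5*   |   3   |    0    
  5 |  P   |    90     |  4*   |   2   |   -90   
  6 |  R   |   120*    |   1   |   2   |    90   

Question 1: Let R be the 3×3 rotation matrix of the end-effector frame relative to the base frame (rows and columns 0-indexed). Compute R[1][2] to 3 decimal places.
End-effector z-axis (col 2 of R) = (-0.6124,0.6124,-0.5000)
R[1][2] = 0.6124

0.612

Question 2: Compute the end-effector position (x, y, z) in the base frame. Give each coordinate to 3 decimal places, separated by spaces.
0.000 7.071 14.268

after link 1: o_1 = (2.1213, 2.1213, 3.0000)
after link 2: o_2 = (1.4142, 2.8284, 5.0000)
after link 3: o_3 = (-0.7071, 4.9497, 7.0000)
after link 4: o_4 = (1.4142, 7.0711, 12.0000)
after link 5: o_5 = (0.0000, 8.4853, 16.0000)
after link 6: o_6 = (0.0000, 7.0711, 14.2679)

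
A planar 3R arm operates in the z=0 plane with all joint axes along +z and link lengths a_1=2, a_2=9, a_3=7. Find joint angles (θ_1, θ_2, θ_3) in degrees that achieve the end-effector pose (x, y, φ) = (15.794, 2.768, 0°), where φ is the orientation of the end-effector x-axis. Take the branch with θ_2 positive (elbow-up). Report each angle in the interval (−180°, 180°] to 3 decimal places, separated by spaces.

wrist centre = target − a_3·(cos φ, sin φ) = (8.7940, 2.7680)
cos θ_2 = (84.9963−2²−9²)/(2·2·9) = -0.0001; θ_2 = 90.0060° (elbow-up)
β = atan2(2.7680,8.7940) = 17.4719°; ψ = atan2(9.0000,1.9991) = 77.4769°
θ_1 = β − ψ = -60.0049°
θ_3 = φ − θ_1 − θ_2 = -30.0010° (wrapped to (-180°,180°])

-60.005 90.006 -30.001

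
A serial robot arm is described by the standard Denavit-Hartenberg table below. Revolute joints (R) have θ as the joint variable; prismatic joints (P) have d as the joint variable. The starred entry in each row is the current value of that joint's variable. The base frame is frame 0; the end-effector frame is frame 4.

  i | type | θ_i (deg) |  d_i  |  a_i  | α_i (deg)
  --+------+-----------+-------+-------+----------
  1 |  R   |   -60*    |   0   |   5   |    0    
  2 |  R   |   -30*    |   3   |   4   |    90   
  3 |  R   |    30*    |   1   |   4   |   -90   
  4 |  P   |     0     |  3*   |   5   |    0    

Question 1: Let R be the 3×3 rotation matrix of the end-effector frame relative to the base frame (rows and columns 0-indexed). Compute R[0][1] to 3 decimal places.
End-effector y-axis (col 1 of R) = (1.0000,0.0000,-0.0000)
R[0][1] = 1.0000

1.000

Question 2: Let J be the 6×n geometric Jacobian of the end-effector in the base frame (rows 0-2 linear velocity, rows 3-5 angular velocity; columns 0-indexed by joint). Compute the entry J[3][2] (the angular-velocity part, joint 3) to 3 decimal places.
-1.000

axis z_2 = (-1.0000,-0.0000,0.0000); lever o_n−o_2 = (-1.0000,-6.2942,7.0981)
cross product → J_v[:, 2] = (-0.0000,7.0981,6.2942)
J_ω[:, 2] = z_2
entry J[3][2] = -1.0000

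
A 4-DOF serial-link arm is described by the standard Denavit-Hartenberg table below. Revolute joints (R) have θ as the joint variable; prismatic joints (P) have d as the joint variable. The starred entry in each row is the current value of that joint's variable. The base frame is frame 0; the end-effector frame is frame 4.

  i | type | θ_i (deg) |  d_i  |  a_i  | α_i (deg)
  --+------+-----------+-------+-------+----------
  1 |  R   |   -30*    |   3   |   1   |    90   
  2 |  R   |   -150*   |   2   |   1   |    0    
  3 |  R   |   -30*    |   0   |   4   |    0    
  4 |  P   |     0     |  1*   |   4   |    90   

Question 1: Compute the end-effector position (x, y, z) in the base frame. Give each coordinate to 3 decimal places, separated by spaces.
-8.312 1.335 2.500

after link 1: o_1 = (0.8660, -0.5000, 3.0000)
after link 2: o_2 = (-0.8840, -1.7990, 2.5000)
after link 3: o_3 = (-4.3481, 0.2010, 2.5000)
after link 4: o_4 = (-8.3122, 1.3349, 2.5000)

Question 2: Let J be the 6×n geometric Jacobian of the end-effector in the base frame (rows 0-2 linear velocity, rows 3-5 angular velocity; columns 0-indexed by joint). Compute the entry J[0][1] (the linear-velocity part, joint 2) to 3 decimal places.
axis z_1 = (-0.5000,-0.8660,0.0000); lever o_n−o_1 = (-9.1782,1.8349,-0.5000)
cross product → J_v[:, 1] = (0.4330,-0.2500,-8.8660)
J_ω[:, 1] = z_1
entry J[0][1] = 0.4330

0.433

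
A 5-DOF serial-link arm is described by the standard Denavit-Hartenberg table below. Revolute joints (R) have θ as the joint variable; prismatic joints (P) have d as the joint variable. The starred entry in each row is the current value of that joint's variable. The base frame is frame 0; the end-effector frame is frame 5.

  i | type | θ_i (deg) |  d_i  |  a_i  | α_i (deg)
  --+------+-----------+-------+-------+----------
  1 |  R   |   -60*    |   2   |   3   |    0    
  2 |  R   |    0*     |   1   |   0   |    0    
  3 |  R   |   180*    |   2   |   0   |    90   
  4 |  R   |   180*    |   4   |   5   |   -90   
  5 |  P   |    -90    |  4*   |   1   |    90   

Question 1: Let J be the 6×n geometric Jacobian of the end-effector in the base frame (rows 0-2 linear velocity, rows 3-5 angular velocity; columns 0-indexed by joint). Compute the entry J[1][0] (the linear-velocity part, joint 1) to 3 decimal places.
8.330

axis z_0 = ẑ; lever o_n−o_0 = (8.3301,-4.4282,1.0000)
cross product → J_v[:, 0] = (4.4282,8.3301,-0.0000)
J_ω[:, 0] = z_0
entry J[1][0] = 8.3301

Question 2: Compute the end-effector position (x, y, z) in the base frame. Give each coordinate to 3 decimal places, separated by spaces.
8.330 -4.428 1.000

after link 1: o_1 = (1.5000, -2.5981, 2.0000)
after link 2: o_2 = (1.5000, -2.5981, 3.0000)
after link 3: o_3 = (1.5000, -2.5981, 5.0000)
after link 4: o_4 = (7.4641, -4.9282, 5.0000)
after link 5: o_5 = (8.3301, -4.4282, 1.0000)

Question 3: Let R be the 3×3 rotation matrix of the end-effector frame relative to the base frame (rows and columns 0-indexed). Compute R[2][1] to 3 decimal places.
End-effector y-axis (col 1 of R) = (0.0000,-0.0000,-1.0000)
R[2][1] = -1.0000

-1.000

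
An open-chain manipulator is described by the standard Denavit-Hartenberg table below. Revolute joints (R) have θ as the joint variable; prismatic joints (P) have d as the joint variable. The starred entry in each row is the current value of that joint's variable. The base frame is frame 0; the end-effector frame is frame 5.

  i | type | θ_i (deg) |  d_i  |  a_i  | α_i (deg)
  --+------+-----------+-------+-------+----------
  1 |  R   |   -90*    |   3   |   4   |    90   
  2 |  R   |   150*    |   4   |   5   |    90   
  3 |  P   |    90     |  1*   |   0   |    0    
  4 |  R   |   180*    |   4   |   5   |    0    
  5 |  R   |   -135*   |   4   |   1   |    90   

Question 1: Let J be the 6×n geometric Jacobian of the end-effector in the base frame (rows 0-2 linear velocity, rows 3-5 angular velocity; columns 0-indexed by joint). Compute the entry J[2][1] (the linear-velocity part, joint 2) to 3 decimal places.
0.782

axis z_1 = (-1.0000,-0.0000,0.0000); lever o_n−o_1 = (0.2929,-0.7822,9.9407)
cross product → J_v[:, 1] = (-0.0000,9.9407,0.7822)
J_ω[:, 1] = z_1
entry J[2][1] = 0.7822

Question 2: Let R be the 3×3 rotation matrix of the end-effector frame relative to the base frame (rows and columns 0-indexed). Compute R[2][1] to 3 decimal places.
End-effector y-axis (col 1 of R) = (0.0000,-0.5000,0.8660)
R[2][1] = 0.8660

0.866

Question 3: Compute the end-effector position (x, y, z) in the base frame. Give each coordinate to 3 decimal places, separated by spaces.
0.293 -4.782 12.941

after link 1: o_1 = (0.0000, -4.0000, 3.0000)
after link 2: o_2 = (-4.0000, 0.3301, 5.5000)
after link 3: o_3 = (-4.0000, -0.1699, 6.3660)
after link 4: o_4 = (1.0000, -2.1699, 9.8301)
after link 5: o_5 = (0.2929, -4.7822, 12.9407)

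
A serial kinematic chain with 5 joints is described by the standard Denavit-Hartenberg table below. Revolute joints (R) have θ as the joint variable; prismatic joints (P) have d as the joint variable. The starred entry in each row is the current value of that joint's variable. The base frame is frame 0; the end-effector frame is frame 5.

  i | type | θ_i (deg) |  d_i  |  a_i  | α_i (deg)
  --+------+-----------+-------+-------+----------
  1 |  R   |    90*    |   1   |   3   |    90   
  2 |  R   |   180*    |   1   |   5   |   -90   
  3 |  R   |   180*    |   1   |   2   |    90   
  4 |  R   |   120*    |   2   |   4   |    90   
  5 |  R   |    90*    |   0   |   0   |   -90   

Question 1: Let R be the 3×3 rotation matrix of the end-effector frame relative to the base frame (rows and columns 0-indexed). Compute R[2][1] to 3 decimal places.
0.500

End-effector y-axis (col 1 of R) = (0.0000,-0.8660,0.5000)
R[2][1] = 0.5000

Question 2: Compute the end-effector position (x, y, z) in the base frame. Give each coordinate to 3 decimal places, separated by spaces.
after link 1: o_1 = (0.0000, 3.0000, 1.0000)
after link 2: o_2 = (1.0000, -2.0000, 1.0000)
after link 3: o_3 = (1.0000, -0.0000, 0.0000)
after link 4: o_4 = (-1.0000, -2.0000, -3.4641)
after link 5: o_5 = (-1.0000, -2.0000, -3.4641)

-1.000 -2.000 -3.464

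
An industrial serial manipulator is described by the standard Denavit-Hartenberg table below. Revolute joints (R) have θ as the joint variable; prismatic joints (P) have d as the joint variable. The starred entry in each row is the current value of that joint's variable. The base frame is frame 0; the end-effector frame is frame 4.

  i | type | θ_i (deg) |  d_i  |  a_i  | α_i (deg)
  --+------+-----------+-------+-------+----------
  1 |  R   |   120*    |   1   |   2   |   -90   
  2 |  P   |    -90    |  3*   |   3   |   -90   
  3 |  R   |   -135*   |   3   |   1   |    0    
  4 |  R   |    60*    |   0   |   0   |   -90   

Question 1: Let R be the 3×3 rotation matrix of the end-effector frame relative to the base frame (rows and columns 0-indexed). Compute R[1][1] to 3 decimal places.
End-effector y-axis (col 1 of R) = (0.5000,-0.8660,0.0000)
R[1][1] = -0.8660

-0.866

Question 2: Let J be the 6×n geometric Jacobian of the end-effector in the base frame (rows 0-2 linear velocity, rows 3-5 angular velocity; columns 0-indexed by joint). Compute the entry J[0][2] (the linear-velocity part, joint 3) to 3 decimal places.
axis z_2 = (-0.5000,0.8660,-0.0000); lever o_n−o_2 = (-2.1124,2.2445,-0.7071)
cross product → J_v[:, 2] = (-0.6124,-0.3536,0.7071)
J_ω[:, 2] = z_2
entry J[0][2] = -0.6124

-0.612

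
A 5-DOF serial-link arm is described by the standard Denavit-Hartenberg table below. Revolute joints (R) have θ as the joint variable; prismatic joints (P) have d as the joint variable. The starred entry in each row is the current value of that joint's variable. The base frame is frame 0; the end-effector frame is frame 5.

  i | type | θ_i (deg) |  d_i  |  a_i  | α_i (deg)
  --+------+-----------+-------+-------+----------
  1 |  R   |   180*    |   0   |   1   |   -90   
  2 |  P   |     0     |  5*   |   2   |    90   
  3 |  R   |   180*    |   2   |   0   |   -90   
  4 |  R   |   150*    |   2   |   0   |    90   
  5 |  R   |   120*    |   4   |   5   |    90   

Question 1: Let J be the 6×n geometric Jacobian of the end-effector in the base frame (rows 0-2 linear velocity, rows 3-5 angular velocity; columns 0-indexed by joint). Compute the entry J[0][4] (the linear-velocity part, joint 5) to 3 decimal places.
3.750

axis z_4 = (0.5000,-0.0000,-0.8660); lever o_n−o_4 = (4.1651,4.3301,-2.2141)
cross product → J_v[:, 4] = (3.7500,-2.5000,2.1651)
J_ω[:, 4] = z_4
entry J[0][4] = 3.7500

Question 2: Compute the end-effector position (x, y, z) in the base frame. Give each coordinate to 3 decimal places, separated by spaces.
after link 1: o_1 = (-1.0000, 0.0000, 0.0000)
after link 2: o_2 = (-3.0000, -5.0000, 0.0000)
after link 3: o_3 = (-3.0000, -5.0000, 2.0000)
after link 4: o_4 = (-3.0000, -3.0000, 2.0000)
after link 5: o_5 = (1.1651, 1.3301, -0.2141)

1.165 1.330 -0.214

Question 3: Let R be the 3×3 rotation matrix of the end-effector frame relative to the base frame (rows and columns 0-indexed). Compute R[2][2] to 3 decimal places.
-0.433

End-effector z-axis (col 2 of R) = (-0.7500,0.5000,-0.4330)
R[2][2] = -0.4330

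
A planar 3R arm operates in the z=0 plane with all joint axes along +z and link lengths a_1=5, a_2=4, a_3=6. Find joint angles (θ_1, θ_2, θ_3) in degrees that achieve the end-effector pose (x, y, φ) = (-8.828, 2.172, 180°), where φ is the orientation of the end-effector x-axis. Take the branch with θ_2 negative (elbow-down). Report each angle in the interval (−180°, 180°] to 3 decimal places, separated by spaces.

-165.041 -135.001 120.042

wrist centre = target − a_3·(cos φ, sin φ) = (-2.8280, 2.1720)
cos θ_2 = (12.7152−5²−4²)/(2·5·4) = -0.7071; θ_2 = -135.0011° (elbow-down)
β = atan2(2.1720,-2.8280) = 142.4745°; ψ = atan2(-2.8284,2.1715) = -52.4843°
θ_1 = β − ψ = 194.9588°
θ_3 = φ − θ_1 − θ_2 = 120.0423° (wrapped to (-180°,180°])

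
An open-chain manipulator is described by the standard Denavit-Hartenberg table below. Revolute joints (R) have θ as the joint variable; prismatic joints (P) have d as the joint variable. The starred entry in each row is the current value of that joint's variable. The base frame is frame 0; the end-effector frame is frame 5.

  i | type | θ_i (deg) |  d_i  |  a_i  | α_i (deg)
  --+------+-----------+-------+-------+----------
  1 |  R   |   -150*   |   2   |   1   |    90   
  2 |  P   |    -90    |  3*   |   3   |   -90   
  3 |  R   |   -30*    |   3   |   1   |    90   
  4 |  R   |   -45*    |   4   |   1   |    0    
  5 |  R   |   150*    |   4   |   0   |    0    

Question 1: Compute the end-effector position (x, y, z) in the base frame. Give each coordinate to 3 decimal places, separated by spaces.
after link 1: o_1 = (-0.8660, -0.5000, 2.0000)
after link 2: o_2 = (-2.3660, 2.0981, -1.0000)
after link 3: o_3 = (-5.2141, 1.0311, -1.8660)
after link 4: o_4 = (-6.5106, 4.6908, -0.4784)
after link 5: o_5 = (-8.2426, 7.6908, 1.5216)

-8.243 7.691 1.522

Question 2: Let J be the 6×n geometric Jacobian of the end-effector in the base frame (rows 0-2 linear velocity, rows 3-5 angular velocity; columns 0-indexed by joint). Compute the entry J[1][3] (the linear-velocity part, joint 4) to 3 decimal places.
-0.047

axis z_3 = (-0.4330,0.7500,0.5000); lever o_n−o_3 = (-3.0285,6.6597,3.3876)
cross product → J_v[:, 3] = (-0.7891,-0.0474,-0.6124)
J_ω[:, 3] = z_3
entry J[1][3] = -0.0474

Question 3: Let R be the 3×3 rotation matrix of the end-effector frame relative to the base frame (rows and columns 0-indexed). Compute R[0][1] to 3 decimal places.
0.466

End-effector y-axis (col 1 of R) = (0.4656,-0.2888,0.8365)
R[0][1] = 0.4656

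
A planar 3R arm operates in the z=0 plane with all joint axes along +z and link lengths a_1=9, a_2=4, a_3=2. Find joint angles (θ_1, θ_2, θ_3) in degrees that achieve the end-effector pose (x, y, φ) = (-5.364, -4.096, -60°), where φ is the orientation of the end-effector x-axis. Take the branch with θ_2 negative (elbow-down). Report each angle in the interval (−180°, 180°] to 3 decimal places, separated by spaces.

wrist centre = target − a_3·(cos φ, sin φ) = (-6.3640, -2.3639)
cos θ_2 = (46.0888−9²−4²)/(2·9·4) = -0.7071; θ_2 = -134.9995° (elbow-down)
β = atan2(-2.3639,-6.3640) = -159.6222°; ψ = atan2(-2.8285,6.1716) = -24.6221°
θ_1 = β − ψ = -135.0001°
θ_3 = φ − θ_1 − θ_2 = -150.0004° (wrapped to (-180°,180°])

-135.000 -135.000 -150.000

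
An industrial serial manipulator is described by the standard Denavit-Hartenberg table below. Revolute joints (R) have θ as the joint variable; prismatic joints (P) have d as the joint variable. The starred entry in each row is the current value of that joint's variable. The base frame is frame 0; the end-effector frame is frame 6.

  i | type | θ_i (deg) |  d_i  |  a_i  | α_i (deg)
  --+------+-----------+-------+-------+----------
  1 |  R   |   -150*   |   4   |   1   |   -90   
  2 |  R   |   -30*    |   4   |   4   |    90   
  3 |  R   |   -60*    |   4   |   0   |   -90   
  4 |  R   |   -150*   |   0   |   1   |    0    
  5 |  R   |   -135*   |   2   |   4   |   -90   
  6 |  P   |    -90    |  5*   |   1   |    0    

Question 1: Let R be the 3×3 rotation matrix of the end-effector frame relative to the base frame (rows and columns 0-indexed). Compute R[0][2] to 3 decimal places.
End-effector z-axis (col 2 of R) = (0.6684,-0.5800,-0.4656)
R[0][2] = 0.6684

0.668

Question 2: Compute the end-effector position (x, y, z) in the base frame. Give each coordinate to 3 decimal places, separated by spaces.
0.416 -10.771 5.564

after link 1: o_1 = (-0.8660, -0.5000, 4.0000)
after link 2: o_2 = (-1.8660, -5.6962, 6.0000)
after link 3: o_3 = (-0.1340, -4.6962, 9.4641)
after link 4: o_4 = (0.7823, -5.0332, 9.6806)
after link 5: o_5 = (-2.5263, -7.0628, 7.4594)
after link 6: o_6 = (0.4162, -10.7709, 5.5643)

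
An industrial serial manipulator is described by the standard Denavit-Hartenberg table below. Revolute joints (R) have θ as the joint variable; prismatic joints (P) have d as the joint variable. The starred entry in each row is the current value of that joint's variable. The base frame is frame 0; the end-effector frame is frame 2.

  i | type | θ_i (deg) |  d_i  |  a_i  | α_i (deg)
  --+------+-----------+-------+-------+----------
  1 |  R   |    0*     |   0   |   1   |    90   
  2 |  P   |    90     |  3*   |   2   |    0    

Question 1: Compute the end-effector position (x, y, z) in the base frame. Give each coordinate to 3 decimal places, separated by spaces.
1.000 -3.000 2.000

after link 1: o_1 = (1.0000, 0.0000, 0.0000)
after link 2: o_2 = (1.0000, -3.0000, 2.0000)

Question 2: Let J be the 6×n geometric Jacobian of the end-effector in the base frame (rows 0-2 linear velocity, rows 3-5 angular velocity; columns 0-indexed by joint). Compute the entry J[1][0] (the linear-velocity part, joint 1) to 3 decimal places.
axis z_0 = ẑ; lever o_n−o_0 = (1.0000,-3.0000,2.0000)
cross product → J_v[:, 0] = (3.0000,1.0000,-0.0000)
J_ω[:, 0] = z_0
entry J[1][0] = 1.0000

1.000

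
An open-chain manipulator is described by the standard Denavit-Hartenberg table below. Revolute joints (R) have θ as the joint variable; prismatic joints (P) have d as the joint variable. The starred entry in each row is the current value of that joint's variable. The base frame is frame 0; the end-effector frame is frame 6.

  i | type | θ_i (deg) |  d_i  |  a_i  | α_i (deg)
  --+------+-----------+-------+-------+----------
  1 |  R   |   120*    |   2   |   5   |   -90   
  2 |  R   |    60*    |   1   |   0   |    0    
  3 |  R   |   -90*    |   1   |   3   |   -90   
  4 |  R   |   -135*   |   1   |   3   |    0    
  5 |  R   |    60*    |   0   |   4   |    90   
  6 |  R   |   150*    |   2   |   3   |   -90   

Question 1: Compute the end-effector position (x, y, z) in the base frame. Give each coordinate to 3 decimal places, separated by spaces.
-8.016 1.898 -0.510

after link 1: o_1 = (-2.5000, 4.3301, 2.0000)
after link 2: o_2 = (-3.3660, 3.8301, 2.0000)
after link 3: o_3 = (-5.5311, 5.5801, 3.5000)
after link 4: o_4 = (-6.6996, 3.3615, 1.5733)
after link 5: o_5 = (-10.4940, 2.2061, 2.0910)
after link 6: o_6 = (-8.0163, 1.8984, -0.5102)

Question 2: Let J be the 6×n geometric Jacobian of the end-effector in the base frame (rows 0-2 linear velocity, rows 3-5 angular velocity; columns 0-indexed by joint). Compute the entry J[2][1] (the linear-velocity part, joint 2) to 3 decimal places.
-0.652

axis z_1 = (-0.8660,-0.5000,0.0000); lever o_n−o_1 = (-5.5163,-2.4318,-2.5102)
cross product → J_v[:, 1] = (1.2551,-2.1739,-0.6522)
J_ω[:, 1] = z_1
entry J[2][1] = -0.6522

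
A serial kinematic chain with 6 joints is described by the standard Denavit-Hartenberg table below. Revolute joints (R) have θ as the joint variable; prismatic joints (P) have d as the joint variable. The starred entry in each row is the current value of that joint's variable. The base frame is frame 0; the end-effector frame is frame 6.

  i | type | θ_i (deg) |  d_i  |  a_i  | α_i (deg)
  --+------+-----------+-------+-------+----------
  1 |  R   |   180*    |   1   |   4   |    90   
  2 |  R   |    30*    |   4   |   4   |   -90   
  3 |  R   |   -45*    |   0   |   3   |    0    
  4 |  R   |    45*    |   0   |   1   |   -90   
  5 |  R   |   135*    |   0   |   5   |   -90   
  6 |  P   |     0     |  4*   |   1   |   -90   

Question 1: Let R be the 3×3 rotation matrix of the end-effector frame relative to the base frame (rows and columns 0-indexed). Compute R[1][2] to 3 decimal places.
1.000

End-effector z-axis (col 2 of R) = (0.0000,1.0000,-0.0000)
R[1][2] = 1.0000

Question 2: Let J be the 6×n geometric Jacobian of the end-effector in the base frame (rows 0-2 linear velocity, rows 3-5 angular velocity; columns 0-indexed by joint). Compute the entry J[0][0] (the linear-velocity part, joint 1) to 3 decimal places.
axis z_0 = ẑ; lever o_n−o_0 = (-4.7506,6.1213,-0.1996)
cross product → J_v[:, 0] = (-6.1213,-4.7506,0.0000)
J_ω[:, 0] = z_0
entry J[0][0] = -6.1213

-6.121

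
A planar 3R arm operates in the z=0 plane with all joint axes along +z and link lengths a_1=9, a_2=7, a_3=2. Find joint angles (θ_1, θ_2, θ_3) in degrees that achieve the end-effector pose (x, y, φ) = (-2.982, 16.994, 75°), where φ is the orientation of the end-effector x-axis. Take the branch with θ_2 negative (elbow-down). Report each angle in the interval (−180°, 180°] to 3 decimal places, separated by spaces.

wrist centre = target − a_3·(cos φ, sin φ) = (-3.4996, 15.0621)
cos θ_2 = (239.1158−9²−7²)/(2·9·7) = 0.8660; θ_2 = -30.0031° (elbow-down)
β = atan2(15.0621,-3.4996) = 103.0804°; ψ = atan2(-3.5003,15.0620) = -13.0830°
θ_1 = β − ψ = 116.1634°
θ_3 = φ − θ_1 − θ_2 = -11.1603° (wrapped to (-180°,180°])

116.163 -30.003 -11.160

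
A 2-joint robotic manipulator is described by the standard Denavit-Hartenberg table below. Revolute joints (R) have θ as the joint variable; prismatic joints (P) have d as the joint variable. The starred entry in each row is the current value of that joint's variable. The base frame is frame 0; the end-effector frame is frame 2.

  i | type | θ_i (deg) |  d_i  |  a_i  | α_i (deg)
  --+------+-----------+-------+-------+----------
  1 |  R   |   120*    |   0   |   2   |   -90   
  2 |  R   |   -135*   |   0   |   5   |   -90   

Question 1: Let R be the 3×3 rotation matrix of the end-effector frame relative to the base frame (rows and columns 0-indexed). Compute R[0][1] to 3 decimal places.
End-effector y-axis (col 1 of R) = (0.8660,0.5000,-0.0000)
R[0][1] = 0.8660

0.866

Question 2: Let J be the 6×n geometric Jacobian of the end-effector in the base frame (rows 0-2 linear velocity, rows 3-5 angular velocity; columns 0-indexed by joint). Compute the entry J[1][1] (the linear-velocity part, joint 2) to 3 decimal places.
axis z_1 = (-0.8660,-0.5000,0.0000); lever o_n−o_1 = (1.7678,-3.0619,3.5355)
cross product → J_v[:, 1] = (-1.7678,3.0619,3.5355)
J_ω[:, 1] = z_1
entry J[1][1] = 3.0619

3.062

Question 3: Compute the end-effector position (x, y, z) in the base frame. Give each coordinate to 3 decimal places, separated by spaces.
after link 1: o_1 = (-1.0000, 1.7321, 0.0000)
after link 2: o_2 = (0.7678, -1.3298, 3.5355)

0.768 -1.330 3.536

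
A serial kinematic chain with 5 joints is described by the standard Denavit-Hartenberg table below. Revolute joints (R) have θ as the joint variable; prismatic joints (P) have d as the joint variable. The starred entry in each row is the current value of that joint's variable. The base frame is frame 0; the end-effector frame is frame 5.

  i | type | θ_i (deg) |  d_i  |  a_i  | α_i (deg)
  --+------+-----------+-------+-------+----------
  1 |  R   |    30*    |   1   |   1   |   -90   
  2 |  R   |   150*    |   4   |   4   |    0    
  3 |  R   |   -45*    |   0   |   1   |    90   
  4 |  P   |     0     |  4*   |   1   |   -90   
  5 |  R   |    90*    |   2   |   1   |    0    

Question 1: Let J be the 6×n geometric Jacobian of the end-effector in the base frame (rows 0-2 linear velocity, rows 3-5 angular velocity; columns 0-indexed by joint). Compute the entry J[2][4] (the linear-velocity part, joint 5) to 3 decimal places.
0.966

axis z_4 = (-0.5000,0.8660,0.0000); lever o_n−o_4 = (-1.8365,1.2491,0.2588)
cross product → J_v[:, 4] = (0.2241,0.1294,0.9659)
J_ω[:, 4] = z_4
entry J[2][4] = 0.9659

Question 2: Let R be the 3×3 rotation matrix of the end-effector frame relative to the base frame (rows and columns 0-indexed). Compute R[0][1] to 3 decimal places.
0.224

End-effector y-axis (col 1 of R) = (0.2241,0.1294,0.9659)
R[0][1] = 0.2241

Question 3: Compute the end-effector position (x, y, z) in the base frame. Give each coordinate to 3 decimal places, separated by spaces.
after link 1: o_1 = (0.8660, 0.5000, 1.0000)
after link 2: o_2 = (-4.1340, 2.2321, -1.0000)
after link 3: o_3 = (-4.3581, 2.1026, -1.9659)
after link 4: o_4 = (-1.2362, 3.9051, -3.9671)
after link 5: o_5 = (-3.0727, 5.1542, -3.7083)

-3.073 5.154 -3.708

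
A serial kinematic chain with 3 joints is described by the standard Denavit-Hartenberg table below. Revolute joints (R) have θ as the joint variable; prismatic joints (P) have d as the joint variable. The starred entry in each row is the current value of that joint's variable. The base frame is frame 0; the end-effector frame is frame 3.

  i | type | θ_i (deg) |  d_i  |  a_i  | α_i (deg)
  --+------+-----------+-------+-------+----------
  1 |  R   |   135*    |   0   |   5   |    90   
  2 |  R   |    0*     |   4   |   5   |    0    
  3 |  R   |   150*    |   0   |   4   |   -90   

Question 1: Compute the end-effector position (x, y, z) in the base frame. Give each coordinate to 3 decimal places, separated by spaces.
-1.793 7.450 2.000

after link 1: o_1 = (-3.5355, 3.5355, 0.0000)
after link 2: o_2 = (-4.2426, 9.8995, 0.0000)
after link 3: o_3 = (-1.7932, 7.4500, 2.0000)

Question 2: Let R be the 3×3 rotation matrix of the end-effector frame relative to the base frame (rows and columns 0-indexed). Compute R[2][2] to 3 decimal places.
-0.866

End-effector z-axis (col 2 of R) = (0.3536,-0.3536,-0.8660)
R[2][2] = -0.8660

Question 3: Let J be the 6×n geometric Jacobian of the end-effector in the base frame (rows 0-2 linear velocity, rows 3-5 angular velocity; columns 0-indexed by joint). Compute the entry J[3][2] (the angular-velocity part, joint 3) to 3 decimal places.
axis z_2 = (0.7071,0.7071,0.0000); lever o_n−o_2 = (2.4495,-2.4495,2.0000)
cross product → J_v[:, 2] = (1.4142,-1.4142,-3.4641)
J_ω[:, 2] = z_2
entry J[3][2] = 0.7071

0.707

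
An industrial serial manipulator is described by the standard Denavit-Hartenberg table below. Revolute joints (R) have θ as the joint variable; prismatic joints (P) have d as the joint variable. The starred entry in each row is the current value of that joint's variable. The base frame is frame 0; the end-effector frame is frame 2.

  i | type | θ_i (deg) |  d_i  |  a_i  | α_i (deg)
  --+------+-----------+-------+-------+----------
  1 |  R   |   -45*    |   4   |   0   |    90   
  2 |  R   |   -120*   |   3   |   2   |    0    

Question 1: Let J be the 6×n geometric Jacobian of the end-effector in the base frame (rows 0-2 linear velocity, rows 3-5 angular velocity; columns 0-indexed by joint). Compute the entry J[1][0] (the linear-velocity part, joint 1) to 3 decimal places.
axis z_0 = ẑ; lever o_n−o_0 = (-2.8284,-1.4142,2.2679)
cross product → J_v[:, 0] = (1.4142,-2.8284,0.0000)
J_ω[:, 0] = z_0
entry J[1][0] = -2.8284

-2.828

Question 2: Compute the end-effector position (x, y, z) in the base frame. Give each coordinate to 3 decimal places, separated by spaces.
-2.828 -1.414 2.268

after link 1: o_1 = (0.0000, 0.0000, 4.0000)
after link 2: o_2 = (-2.8284, -1.4142, 2.2679)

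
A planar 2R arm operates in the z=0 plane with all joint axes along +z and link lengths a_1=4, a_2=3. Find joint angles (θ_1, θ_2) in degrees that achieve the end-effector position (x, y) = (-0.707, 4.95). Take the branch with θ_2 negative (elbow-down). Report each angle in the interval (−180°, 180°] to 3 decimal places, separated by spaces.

cos θ_2 = (25.0023−4²−3²)/(2·4·3) = 0.0001; θ_2 = -89.9944° (elbow-down)
β = atan2(4.9500,-0.7070) = 98.1285°; ψ = atan2(-3.0000,4.0003) = -36.8679°
θ_1 = β − ψ = 134.9964°

134.996 -89.994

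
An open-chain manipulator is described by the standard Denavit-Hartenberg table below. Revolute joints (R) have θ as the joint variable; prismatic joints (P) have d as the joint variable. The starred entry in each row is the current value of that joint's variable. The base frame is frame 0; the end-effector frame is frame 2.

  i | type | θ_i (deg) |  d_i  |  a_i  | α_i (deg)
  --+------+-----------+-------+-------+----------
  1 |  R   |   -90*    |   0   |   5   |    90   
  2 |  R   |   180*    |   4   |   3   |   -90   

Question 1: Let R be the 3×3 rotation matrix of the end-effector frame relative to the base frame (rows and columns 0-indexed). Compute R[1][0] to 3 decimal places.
End-effector x-axis (col 0 of R) = (-0.0000,1.0000,0.0000)
R[1][0] = 1.0000

1.000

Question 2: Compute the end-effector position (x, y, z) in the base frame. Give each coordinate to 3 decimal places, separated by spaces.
-4.000 -2.000 0.000

after link 1: o_1 = (0.0000, -5.0000, 0.0000)
after link 2: o_2 = (-4.0000, -2.0000, 0.0000)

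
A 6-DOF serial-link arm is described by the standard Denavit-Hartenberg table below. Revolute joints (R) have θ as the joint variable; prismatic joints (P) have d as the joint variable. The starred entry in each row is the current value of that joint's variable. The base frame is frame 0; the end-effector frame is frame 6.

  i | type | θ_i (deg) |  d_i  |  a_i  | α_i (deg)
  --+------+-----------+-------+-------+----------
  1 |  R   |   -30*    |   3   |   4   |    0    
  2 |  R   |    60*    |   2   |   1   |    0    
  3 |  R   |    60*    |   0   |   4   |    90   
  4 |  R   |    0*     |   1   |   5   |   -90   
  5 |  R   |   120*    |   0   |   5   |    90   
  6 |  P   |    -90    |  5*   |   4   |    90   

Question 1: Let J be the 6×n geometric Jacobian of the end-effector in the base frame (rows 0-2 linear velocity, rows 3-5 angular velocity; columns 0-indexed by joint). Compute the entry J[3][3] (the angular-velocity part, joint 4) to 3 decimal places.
1.000

axis z_3 = (1.0000,-0.0000,0.0000); lever o_n−o_3 = (-5.8301,6.8301,-4.0000)
cross product → J_v[:, 3] = (0.0000,4.0000,6.8301)
J_ω[:, 3] = z_3
entry J[3][3] = 1.0000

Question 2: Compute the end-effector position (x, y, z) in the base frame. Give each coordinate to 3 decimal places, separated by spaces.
after link 1: o_1 = (3.4641, -2.0000, 3.0000)
after link 2: o_2 = (4.3301, -1.5000, 5.0000)
after link 3: o_3 = (4.3301, 2.5000, 5.0000)
after link 4: o_4 = (5.3301, 7.5000, 5.0000)
after link 5: o_5 = (1.0000, 5.0000, 5.0000)
after link 6: o_6 = (-1.5000, 9.3301, 1.0000)

-1.500 9.330 1.000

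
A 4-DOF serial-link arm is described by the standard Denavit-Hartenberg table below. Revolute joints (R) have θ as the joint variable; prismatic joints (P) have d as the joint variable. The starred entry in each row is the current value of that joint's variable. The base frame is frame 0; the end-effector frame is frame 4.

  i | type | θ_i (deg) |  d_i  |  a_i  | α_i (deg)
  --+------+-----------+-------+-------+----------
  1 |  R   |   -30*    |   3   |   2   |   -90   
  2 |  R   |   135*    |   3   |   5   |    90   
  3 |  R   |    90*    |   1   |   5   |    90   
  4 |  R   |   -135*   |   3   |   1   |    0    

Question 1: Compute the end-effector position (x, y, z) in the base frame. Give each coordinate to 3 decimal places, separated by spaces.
0.659 8.041 -2.864

after link 1: o_1 = (1.7321, -1.0000, 3.0000)
after link 2: o_2 = (0.1702, 3.3658, -0.5355)
after link 3: o_3 = (3.2826, 7.3424, -1.2426)
after link 4: o_4 = (0.6589, 8.0407, -2.8640)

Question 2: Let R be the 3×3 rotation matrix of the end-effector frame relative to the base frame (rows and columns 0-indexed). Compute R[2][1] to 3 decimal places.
0.500

End-effector y-axis (col 1 of R) = (-0.0795,0.8624,0.5000)
R[2][1] = 0.5000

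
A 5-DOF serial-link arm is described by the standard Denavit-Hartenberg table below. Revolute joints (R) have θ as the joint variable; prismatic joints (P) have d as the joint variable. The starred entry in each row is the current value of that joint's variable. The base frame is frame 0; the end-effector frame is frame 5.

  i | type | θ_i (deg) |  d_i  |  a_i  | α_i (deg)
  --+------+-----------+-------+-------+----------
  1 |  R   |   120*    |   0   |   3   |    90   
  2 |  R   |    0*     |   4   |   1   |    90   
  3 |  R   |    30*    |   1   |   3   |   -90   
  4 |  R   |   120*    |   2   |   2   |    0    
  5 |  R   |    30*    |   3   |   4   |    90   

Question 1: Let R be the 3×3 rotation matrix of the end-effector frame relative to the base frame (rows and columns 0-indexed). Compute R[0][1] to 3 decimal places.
1.000

End-effector y-axis (col 1 of R) = (1.0000,-0.0000,-0.0000)
R[0][1] = 1.0000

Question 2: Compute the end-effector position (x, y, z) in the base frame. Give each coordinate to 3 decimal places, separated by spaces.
after link 1: o_1 = (-1.5000, 2.5981, 0.0000)
after link 2: o_2 = (1.4641, 5.4641, 0.0000)
after link 3: o_3 = (1.4641, 8.4641, -1.0000)
after link 4: o_4 = (3.4641, 7.4641, 0.7321)
after link 5: o_5 = (6.4641, 4.0000, 2.7321)

6.464 4.000 2.732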